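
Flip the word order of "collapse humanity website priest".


Original: "collapse humanity website priest"
Words (1..n): collapse | humanity | website | priest
Reversed (n..1): priest | website | humanity | collapse
Result = "priest website humanity collapse"


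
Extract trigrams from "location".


Word: "location" (length 8)
Number of trigrams = 8 - 3 + 1 = 6
  Position 0: "loc"
  Position 1: "oca"
  Position 2: "cat"
  Position 3: "ati"
  Position 4: "tio"
  Position 5: "ion"
Trigrams = "loc", "oca", "cat", "ati", "tio", "ion"


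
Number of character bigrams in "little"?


Word: "little" (length 6)
Number of 2-grams = length - 2 + 1 = 6 - 2 + 1
= 5


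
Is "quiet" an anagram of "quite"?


Word 1: "quite" → sorted: eiqtu
Word 2: "quiet" → sorted: eiqtu
Same letters? eiqtu == eiqtu
Anagram = Yes


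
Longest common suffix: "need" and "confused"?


Word 1: "need"
Word 2: "confused"
Comparing from end:
  Pos -1: 'd' == 'd'
  Pos -2: 'e' == 'e'
  Pos -3: 'e' != 's' (stop)
LCS = "ed" (length 2)


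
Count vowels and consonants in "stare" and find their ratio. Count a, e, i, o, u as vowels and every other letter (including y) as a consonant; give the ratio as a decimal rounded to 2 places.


Word: "stare"
Vowels (a,e,i,o,u): 2
Consonants: 3
Ratio = 2/3
= 0.67


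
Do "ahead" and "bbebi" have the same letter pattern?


Pattern of "ahead": [0, 1, 2, 0, 3]
Pattern of "bbebi": [0, 0, 1, 0, 2]
Patterns do not match
Same pattern = No


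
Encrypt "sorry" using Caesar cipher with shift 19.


Word: "sorry"
Shift: 19
Each letter → (letter + shift) mod 26:
  's' (18) + 19 = 11 → 'l'
  'o' (14) + 19 = 7 → 'h'
  'r' (17) + 19 = 10 → 'k'
  'r' (17) + 19 = 10 → 'k'
  'y' (24) + 19 = 17 → 'r'
Result = "lhkkr"


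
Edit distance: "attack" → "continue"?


Word 1: "attack" (length 6)
Word 2: "continue" (length 8)
One optimal edit sequence (insert/delete/substitute each cost 1):
  1. insert 'c'  (+1)
  2. insert 'o'  (+1)
  3. substitute 'a' -> 'n'  (+1)
  4. keep 't'
  5. substitute 't' -> 'i'  (+1)
  6. substitute 'a' -> 'n'  (+1)
  7. substitute 'c' -> 'u'  (+1)
  8. substitute 'k' -> 'e'  (+1)
Total edit operations: 7
Edit distance = 7


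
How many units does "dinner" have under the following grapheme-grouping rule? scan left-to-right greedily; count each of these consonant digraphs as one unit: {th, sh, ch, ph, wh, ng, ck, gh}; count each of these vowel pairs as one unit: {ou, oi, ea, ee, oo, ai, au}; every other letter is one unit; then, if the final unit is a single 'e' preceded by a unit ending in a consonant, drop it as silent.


Word: "dinner" (6 letters)
Left-to-right scan:
  [1] 'd' (letter)
  [2] 'i' (letter)
  [3] 'n' (letter)
  [4] 'n' (letter)
  [5] 'e' (letter)
  [6] 'r' (letter)
Units from scan: 6
Sound units = 6 units


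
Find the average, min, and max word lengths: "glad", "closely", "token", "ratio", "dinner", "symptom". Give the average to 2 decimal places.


Lengths: "glad"=4, "closely"=7, "token"=5, "ratio"=5, "dinner"=6, "symptom"=7
Sum = 34, Count = 6
Average = 34/6 = 5.67
= avg=5.67, min=4, max=7


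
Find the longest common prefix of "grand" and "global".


Word 1: "grand"
Word 2: "global"
Comparing from start:
  Pos 0: 'g' == 'g'
  Pos 1: 'r' != 'l' (stop)
LCP = "g" (length 1)


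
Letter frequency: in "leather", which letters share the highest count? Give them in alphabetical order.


Word: "leather"
Letter counts:
  'a': 1
  'e': 2
  'h': 1
  'l': 1
  'r': 1
  't': 1
Maximum count = 2
Most frequent = 'e' (2 times each)


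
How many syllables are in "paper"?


Word: "paper"
Syllable breakdown: pa | per
Counting: 2 parts
= 2 syllables


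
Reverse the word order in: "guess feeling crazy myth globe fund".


Original: "guess feeling crazy myth globe fund"
Words (1..n): guess | feeling | crazy | myth | globe | fund
Reversed (n..1): fund | globe | myth | crazy | feeling | guess
Result = "fund globe myth crazy feeling guess"


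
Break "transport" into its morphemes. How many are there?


Word: "transport"
Morphemes: trans- / port
Each morpheme carries meaning
= 2 morphemes


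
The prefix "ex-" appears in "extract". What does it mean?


Prefix: ex-
Example: extract (ex- + tract)
Meaning = out / former


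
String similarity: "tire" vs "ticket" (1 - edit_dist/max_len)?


Word 1: "tire" (length 4)
Word 2: "ticket" (length 6)
One optimal edit sequence:
  1. keep 't'
  2. keep 'i'
  3. insert 'c'  (+1)
  4. substitute 'r' -> 'k'  (+1)
  5. keep 'e'
  6. insert 't'  (+1)
Edit distance = 3
Max length = max(4, 6) = 6
Similarity = 1 - 3/6
= 0.5000


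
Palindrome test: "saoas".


Word: "saoas"
Reversed: "saoas"
Forward == Backward? saoas == saoas
Palindrome = Yes


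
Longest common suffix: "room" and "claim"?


Word 1: "room"
Word 2: "claim"
Comparing from end:
  Pos -1: 'm' == 'm'
  Pos -2: 'o' != 'i' (stop)
LCS = "m" (length 1)


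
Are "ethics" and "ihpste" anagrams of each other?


Word 1: "ethics" → sorted: cehist
Word 2: "ihpste" → sorted: ehipst
Same letters? cehist != ehipst
Anagram = No


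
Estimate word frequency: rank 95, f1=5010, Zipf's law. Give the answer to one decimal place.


Zipf's law: f(r) = f(1) / r
f(1) = 5010
f(95) = 5010 / 95
= 52.7 occurrences


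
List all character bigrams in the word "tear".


Word: "tear" (length 4)
Number of bigrams = 4 - 2 + 1 = 3
  Position 0: "te"
  Position 1: "ea"
  Position 2: "ar"
Bigrams = "te", "ea", "ar"


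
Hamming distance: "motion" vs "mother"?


Comparing character by character (same length = 6):
  Pos 0: 'm' vs 'm' =
  Pos 1: 'o' vs 'o' =
  Pos 2: 't' vs 't' =
  Pos 3: 'i' vs 'h' !=
  Pos 4: 'o' vs 'e' !=
  Pos 5: 'n' vs 'r' !=
Hamming distance = 3


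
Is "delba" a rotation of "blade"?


Word: "blade", Candidate: "delba"
Method: check if candidate is substring of word+word
"bladeblade" contains "delba"? No
Is rotation = No


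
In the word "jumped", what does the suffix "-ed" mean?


Suffix: -ed
Example: jumped (jump + -ed)
Meaning = past tense


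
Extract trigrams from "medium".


Word: "medium" (length 6)
Number of trigrams = 6 - 3 + 1 = 4
  Position 0: "med"
  Position 1: "edi"
  Position 2: "diu"
  Position 3: "ium"
Trigrams = "med", "edi", "diu", "ium"


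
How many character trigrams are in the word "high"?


Word: "high" (length 4)
Number of 3-grams = length - 3 + 1 = 4 - 3 + 1
= 2


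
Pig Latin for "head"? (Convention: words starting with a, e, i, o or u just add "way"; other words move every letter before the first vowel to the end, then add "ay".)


Word: "head"
Starts with consonant(s) → move to end, add 'ay'
Consonant cluster: "h"
Pig Latin = "eadhay"


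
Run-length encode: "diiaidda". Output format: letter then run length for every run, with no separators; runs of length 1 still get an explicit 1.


String: "diiaidda"
Scanning for consecutive runs:
  'd' x 1
  'i' x 2
  'a' x 1
  'i' x 1
  'd' x 2
  'a' x 1
RLE = "d1i2a1i1d2a1"


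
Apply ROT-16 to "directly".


Word: "directly"
Shift: 16
Each letter → (letter + shift) mod 26:
  'd' (3) + 16 = 19 → 't'
  'i' (8) + 16 = 24 → 'y'
  'r' (17) + 16 = 7 → 'h'
  'e' (4) + 16 = 20 → 'u'
  'c' (2) + 16 = 18 → 's'
  't' (19) + 16 = 9 → 'j'
  'l' (11) + 16 = 1 → 'b'
  'y' (24) + 16 = 14 → 'o'
Result = "tyhusjbo"


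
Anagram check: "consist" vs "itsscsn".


Word 1: "consist" → sorted: cinosst
Word 2: "itsscsn" → sorted: cinssst
Same letters? cinosst != cinssst
Anagram = No


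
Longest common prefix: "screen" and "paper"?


Word 1: "screen"
Word 2: "paper"
Comparing from start:
  Pos 0: 's' != 'p' (stop)
LCP = "" (length 0)


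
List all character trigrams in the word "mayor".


Word: "mayor" (length 5)
Number of trigrams = 5 - 3 + 1 = 3
  Position 0: "may"
  Position 1: "ayo"
  Position 2: "yor"
Trigrams = "may", "ayo", "yor"


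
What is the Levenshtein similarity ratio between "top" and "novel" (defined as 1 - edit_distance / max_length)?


Word 1: "top" (length 3)
Word 2: "novel" (length 5)
One optimal edit sequence:
  1. substitute 't' -> 'n'  (+1)
  2. keep 'o'
  3. insert 'v'  (+1)
  4. insert 'e'  (+1)
  5. substitute 'p' -> 'l'  (+1)
Edit distance = 4
Max length = max(3, 5) = 5
Similarity = 1 - 4/5
= 0.2000


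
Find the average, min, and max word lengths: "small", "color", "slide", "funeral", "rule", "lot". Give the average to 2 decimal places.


Lengths: "small"=5, "color"=5, "slide"=5, "funeral"=7, "rule"=4, "lot"=3
Sum = 29, Count = 6
Average = 29/6 = 4.83
= avg=4.83, min=3, max=7


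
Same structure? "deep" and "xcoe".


Pattern of "deep": [0, 1, 1, 2]
Pattern of "xcoe": [0, 1, 2, 3]
Patterns do not match
Same pattern = No


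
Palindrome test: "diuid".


Word: "diuid"
Reversed: "diuid"
Forward == Backward? diuid == diuid
Palindrome = Yes


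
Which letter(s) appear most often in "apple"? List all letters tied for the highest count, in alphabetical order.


Word: "apple"
Letter counts:
  'a': 1
  'e': 1
  'l': 1
  'p': 2
Maximum count = 2
Most frequent = 'p' (2 times each)


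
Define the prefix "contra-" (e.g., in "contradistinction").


Prefix: contra-
Example: contradistinction (contra- + distinction)
Meaning = against


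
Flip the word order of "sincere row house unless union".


Original: "sincere row house unless union"
Words (1..n): sincere | row | house | unless | union
Reversed (n..1): union | unless | house | row | sincere
Result = "union unless house row sincere"


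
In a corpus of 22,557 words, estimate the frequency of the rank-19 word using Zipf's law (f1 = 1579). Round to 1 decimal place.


Zipf's law: f(r) = f(1) / r
f(1) = 1579
f(19) = 1579 / 19
= 83.1 occurrences


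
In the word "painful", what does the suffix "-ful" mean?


Suffix: -ful
Example: painful (pain + -ful)
Meaning = full of


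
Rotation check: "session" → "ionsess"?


Word: "session", Candidate: "ionsess"
Method: check if candidate is substring of word+word
"sessionsession" contains "ionsess"? Yes
Is rotation = Yes


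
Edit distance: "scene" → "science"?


Word 1: "scene" (length 5)
Word 2: "science" (length 7)
One optimal edit sequence (insert/delete/substitute each cost 1):
  1. keep 's'
  2. keep 'c'
  3. insert 'i'  (+1)
  4. keep 'e'
  5. keep 'n'
  6. insert 'c'  (+1)
  7. keep 'e'
Total edit operations: 2
Edit distance = 2


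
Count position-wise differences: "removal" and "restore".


Comparing character by character (same length = 7):
  Pos 0: 'r' vs 'r' =
  Pos 1: 'e' vs 'e' =
  Pos 2: 'm' vs 's' !=
  Pos 3: 'o' vs 't' !=
  Pos 4: 'v' vs 'o' !=
  Pos 5: 'a' vs 'r' !=
  Pos 6: 'l' vs 'e' !=
Hamming distance = 5


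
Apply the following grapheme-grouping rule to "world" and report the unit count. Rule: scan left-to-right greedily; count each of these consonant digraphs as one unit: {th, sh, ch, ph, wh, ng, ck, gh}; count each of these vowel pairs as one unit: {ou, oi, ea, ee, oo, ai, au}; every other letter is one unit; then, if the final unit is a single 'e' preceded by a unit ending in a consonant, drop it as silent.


Word: "world" (5 letters)
Left-to-right scan:
  (1) 'w' (letter)
  (2) 'o' (letter)
  (3) 'r' (letter)
  (4) 'l' (letter)
  (5) 'd' (letter)
Units from scan: 5
Sound units = 5 units


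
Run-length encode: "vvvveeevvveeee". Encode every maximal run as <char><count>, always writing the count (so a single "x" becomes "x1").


String: "vvvveeevvveeee"
Scanning for consecutive runs:
  'v' x 4
  'e' x 3
  'v' x 3
  'e' x 4
RLE = "v4e3v3e4"


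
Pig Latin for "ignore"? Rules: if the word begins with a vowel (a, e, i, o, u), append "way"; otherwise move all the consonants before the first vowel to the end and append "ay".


Word: "ignore"
Starts with vowel → add 'way'
Pig Latin = "ignoreway"


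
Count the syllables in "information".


Word: "information"
Syllable breakdown: in | for | ma | tion
Counting: 4 parts
= 4 syllables


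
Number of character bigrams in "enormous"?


Word: "enormous" (length 8)
Number of 2-grams = length - 2 + 1 = 8 - 2 + 1
= 7


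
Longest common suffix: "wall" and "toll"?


Word 1: "wall"
Word 2: "toll"
Comparing from end:
  Pos -1: 'l' == 'l'
  Pos -2: 'l' == 'l'
  Pos -3: 'a' != 'o' (stop)
LCS = "ll" (length 2)


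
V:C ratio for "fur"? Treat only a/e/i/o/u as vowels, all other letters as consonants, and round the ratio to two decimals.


Word: "fur"
Vowels (a,e,i,o,u): 1
Consonants: 2
Ratio = 1/2
= 0.50


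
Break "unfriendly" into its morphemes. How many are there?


Word: "unfriendly"
Morphemes: un- / friend / -ly
Each morpheme carries meaning
= 3 morphemes


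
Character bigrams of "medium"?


Word: "medium" (length 6)
Number of bigrams = 6 - 2 + 1 = 5
  Position 0: "me"
  Position 1: "ed"
  Position 2: "di"
  Position 3: "iu"
  Position 4: "um"
Bigrams = "me", "ed", "di", "iu", "um"


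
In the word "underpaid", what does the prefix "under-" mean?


Prefix: under-
As in: underpaid -> under- + paid
Meaning = insufficient


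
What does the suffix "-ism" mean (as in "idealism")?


Suffix: -ism
Example: idealism (ideal + -ism)
Meaning = belief / practice


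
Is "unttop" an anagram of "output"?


Word 1: "output" → sorted: opttuu
Word 2: "unttop" → sorted: nopttu
Same letters? opttuu != nopttu
Anagram = No


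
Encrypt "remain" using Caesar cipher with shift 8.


Word: "remain"
Shift: 8
Each letter → (letter + shift) mod 26:
  'r' (17) + 8 = 25 → 'z'
  'e' (4) + 8 = 12 → 'm'
  'm' (12) + 8 = 20 → 'u'
  'a' (0) + 8 = 8 → 'i'
  'i' (8) + 8 = 16 → 'q'
  'n' (13) + 8 = 21 → 'v'
Result = "zmuiqv"


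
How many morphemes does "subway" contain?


Word: "subway"
Morphemes: sub- / way
Each morpheme carries meaning
= 2 morphemes


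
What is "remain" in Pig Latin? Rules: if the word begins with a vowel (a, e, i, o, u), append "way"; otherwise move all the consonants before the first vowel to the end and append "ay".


Word: "remain"
Starts with consonant(s) → move to end, add 'ay'
Consonant cluster: "r"
Pig Latin = "emainray"


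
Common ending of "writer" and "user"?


Word 1: "writer"
Word 2: "user"
Comparing from end:
  Pos -1: 'r' == 'r'
  Pos -2: 'e' == 'e'
  Pos -3: 't' != 's' (stop)
LCS = "er" (length 2)


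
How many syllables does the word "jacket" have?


Word: "jacket"
Syllable breakdown: jack-et
Counting: 2 parts
= 2 syllables


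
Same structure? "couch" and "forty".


Pattern of "couch": [0, 1, 2, 0, 3]
Pattern of "forty": [0, 1, 2, 3, 4]
Patterns do not match
Same pattern = No


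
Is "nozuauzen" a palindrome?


Word: "nozuauzen"
Reversed: "nezuauzon"
Forward == Backward? nozuauzen != nezuauzon
Palindrome = No


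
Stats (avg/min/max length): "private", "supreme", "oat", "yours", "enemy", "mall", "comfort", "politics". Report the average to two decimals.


Lengths: "private"=7, "supreme"=7, "oat"=3, "yours"=5, "enemy"=5, "mall"=4, "comfort"=7, "politics"=8
Sum = 46, Count = 8
Average = 46/8 = 5.75
= avg=5.75, min=3, max=8


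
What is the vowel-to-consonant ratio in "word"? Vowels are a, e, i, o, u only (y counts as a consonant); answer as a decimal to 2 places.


Word: "word"
Vowels (a,e,i,o,u): 1
Consonants: 3
Ratio = 1/3
= 0.33


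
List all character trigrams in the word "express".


Word: "express" (length 7)
Number of trigrams = 7 - 3 + 1 = 5
  Position 0: "exp"
  Position 1: "xpr"
  Position 2: "pre"
  Position 3: "res"
  Position 4: "ess"
Trigrams = "exp", "xpr", "pre", "res", "ess"


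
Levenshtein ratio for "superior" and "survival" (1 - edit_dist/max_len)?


Word 1: "superior" (length 8)
Word 2: "survival" (length 8)
One optimal edit sequence:
  1. keep 's'
  2. keep 'u'
  3. substitute 'p' -> 'r'  (+1)
  4. substitute 'e' -> 'v'  (+1)
  5. substitute 'r' -> 'i'  (+1)
  6. substitute 'i' -> 'v'  (+1)
  7. substitute 'o' -> 'a'  (+1)
  8. substitute 'r' -> 'l'  (+1)
Edit distance = 6
Max length = max(8, 8) = 8
Similarity = 1 - 6/8
= 0.2500


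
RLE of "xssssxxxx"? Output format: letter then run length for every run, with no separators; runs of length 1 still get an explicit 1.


String: "xssssxxxx"
Scanning for consecutive runs:
  'x' x 1
  's' x 4
  'x' x 4
RLE = "x1s4x4"


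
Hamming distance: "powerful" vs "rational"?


Comparing character by character (same length = 8):
  Pos 0: 'p' vs 'r' !=
  Pos 1: 'o' vs 'a' !=
  Pos 2: 'w' vs 't' !=
  Pos 3: 'e' vs 'i' !=
  Pos 4: 'r' vs 'o' !=
  Pos 5: 'f' vs 'n' !=
  Pos 6: 'u' vs 'a' !=
  Pos 7: 'l' vs 'l' =
Hamming distance = 7


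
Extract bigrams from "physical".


Word: "physical" (length 8)
Number of bigrams = 8 - 2 + 1 = 7
  Position 0: "ph"
  Position 1: "hy"
  Position 2: "ys"
  Position 3: "si"
  Position 4: "ic"
  Position 5: "ca"
  Position 6: "al"
Bigrams = "ph", "hy", "ys", "si", "ic", "ca", "al"


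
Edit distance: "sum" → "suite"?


Word 1: "sum" (length 3)
Word 2: "suite" (length 5)
One optimal edit sequence (insert/delete/substitute each cost 1):
  1. keep 's'
  2. keep 'u'
  3. insert 'i'  (+1)
  4. insert 't'  (+1)
  5. substitute 'm' -> 'e'  (+1)
Total edit operations: 3
Edit distance = 3


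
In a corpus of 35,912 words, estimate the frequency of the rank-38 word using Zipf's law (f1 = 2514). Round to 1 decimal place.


Zipf's law: f(r) = f(1) / r
f(1) = 2514
f(38) = 2514 / 38
= 66.2 occurrences


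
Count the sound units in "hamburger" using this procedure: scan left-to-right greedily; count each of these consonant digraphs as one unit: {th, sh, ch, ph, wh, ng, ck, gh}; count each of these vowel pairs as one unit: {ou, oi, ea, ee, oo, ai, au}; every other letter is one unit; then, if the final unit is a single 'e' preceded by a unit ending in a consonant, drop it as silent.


Word: "hamburger" (9 letters)
Left-to-right scan:
  [1] 'h' (letter)
  [2] 'a' (letter)
  [3] 'm' (letter)
  [4] 'b' (letter)
  [5] 'u' (letter)
  [6] 'r' (letter)
  [7] 'g' (letter)
  [8] 'e' (letter)
  [9] 'r' (letter)
Units from scan: 9
Sound units = 9 units


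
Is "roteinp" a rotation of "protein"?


Word: "protein", Candidate: "roteinp"
Method: check if candidate is substring of word+word
"proteinprotein" contains "roteinp"? Yes
Is rotation = Yes


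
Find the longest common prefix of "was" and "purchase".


Word 1: "was"
Word 2: "purchase"
Comparing from start:
  Pos 0: 'w' != 'p' (stop)
LCP = "" (length 0)


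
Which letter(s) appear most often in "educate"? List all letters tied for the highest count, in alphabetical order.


Word: "educate"
Letter counts:
  'a': 1
  'c': 1
  'd': 1
  'e': 2
  't': 1
  'u': 1
Maximum count = 2
Most frequent = 'e' (2 times each)


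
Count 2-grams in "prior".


Word: "prior" (length 5)
Number of 2-grams = length - 2 + 1 = 5 - 2 + 1
= 4


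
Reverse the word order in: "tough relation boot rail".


Original: "tough relation boot rail"
Words (1..n): tough | relation | boot | rail
Reversed (n..1): rail | boot | relation | tough
Result = "rail boot relation tough"


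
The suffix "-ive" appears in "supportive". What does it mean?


Suffix: -ive
Example: supportive (support + -ive)
Meaning = tending to


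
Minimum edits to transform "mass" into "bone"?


Word 1: "mass" (length 4)
Word 2: "bone" (length 4)
One optimal edit sequence (insert/delete/substitute each cost 1):
  1. substitute 'm' -> 'b'  (+1)
  2. substitute 'a' -> 'o'  (+1)
  3. substitute 's' -> 'n'  (+1)
  4. substitute 's' -> 'e'  (+1)
Total edit operations: 4
Edit distance = 4


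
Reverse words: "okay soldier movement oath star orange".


Original: "okay soldier movement oath star orange"
Words (1..n): okay | soldier | movement | oath | star | orange
Reversed (n..1): orange | star | oath | movement | soldier | okay
Result = "orange star oath movement soldier okay"


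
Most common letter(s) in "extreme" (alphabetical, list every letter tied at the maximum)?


Word: "extreme"
Letter counts:
  'e': 3
  'm': 1
  'r': 1
  't': 1
  'x': 1
Maximum count = 3
Most frequent = 'e' (3 times each)


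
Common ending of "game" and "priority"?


Word 1: "game"
Word 2: "priority"
Comparing from end:
  Pos -1: 'e' != 'y' (stop)
LCS = "" (length 0)


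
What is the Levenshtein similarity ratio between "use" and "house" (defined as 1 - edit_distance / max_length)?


Word 1: "use" (length 3)
Word 2: "house" (length 5)
One optimal edit sequence:
  1. insert 'h'  (+1)
  2. insert 'o'  (+1)
  3. keep 'u'
  4. keep 's'
  5. keep 'e'
Edit distance = 2
Max length = max(3, 5) = 5
Similarity = 1 - 2/5
= 0.6000


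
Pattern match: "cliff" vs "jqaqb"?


Pattern of "cliff": [0, 1, 2, 3, 3]
Pattern of "jqaqb": [0, 1, 2, 1, 3]
Patterns do not match
Same pattern = No


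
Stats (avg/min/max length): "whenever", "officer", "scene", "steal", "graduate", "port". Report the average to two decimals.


Lengths: "whenever"=8, "officer"=7, "scene"=5, "steal"=5, "graduate"=8, "port"=4
Sum = 37, Count = 6
Average = 37/6 = 6.17
= avg=6.17, min=4, max=8


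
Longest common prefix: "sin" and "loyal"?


Word 1: "sin"
Word 2: "loyal"
Comparing from start:
  Pos 0: 's' != 'l' (stop)
LCP = "" (length 0)


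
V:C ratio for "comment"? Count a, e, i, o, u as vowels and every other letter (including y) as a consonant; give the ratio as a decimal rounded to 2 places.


Word: "comment"
Vowels (a,e,i,o,u): 2
Consonants: 5
Ratio = 2/5
= 0.40


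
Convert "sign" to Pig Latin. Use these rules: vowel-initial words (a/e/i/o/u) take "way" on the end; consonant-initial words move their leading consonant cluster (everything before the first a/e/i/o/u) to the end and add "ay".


Word: "sign"
Starts with consonant(s) → move to end, add 'ay'
Consonant cluster: "s"
Pig Latin = "ignsay"


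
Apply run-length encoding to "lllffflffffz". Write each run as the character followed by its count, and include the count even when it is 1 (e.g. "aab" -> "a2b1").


String: "lllffflffffz"
Scanning for consecutive runs:
  'l' x 3
  'f' x 3
  'l' x 1
  'f' x 4
  'z' x 1
RLE = "l3f3l1f4z1"


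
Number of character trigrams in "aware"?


Word: "aware" (length 5)
Number of 3-grams = length - 3 + 1 = 5 - 3 + 1
= 3


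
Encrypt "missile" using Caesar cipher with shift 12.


Word: "missile"
Shift: 12
Each letter → (letter + shift) mod 26:
  'm' (12) + 12 = 24 → 'y'
  'i' (8) + 12 = 20 → 'u'
  's' (18) + 12 = 4 → 'e'
  's' (18) + 12 = 4 → 'e'
  'i' (8) + 12 = 20 → 'u'
  'l' (11) + 12 = 23 → 'x'
  'e' (4) + 12 = 16 → 'q'
Result = "yueeuxq"


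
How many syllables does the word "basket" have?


Word: "basket"
Syllable breakdown: bas · ket
Counting: 2 parts
= 2 syllables


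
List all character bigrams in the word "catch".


Word: "catch" (length 5)
Number of bigrams = 5 - 2 + 1 = 4
  Position 0: "ca"
  Position 1: "at"
  Position 2: "tc"
  Position 3: "ch"
Bigrams = "ca", "at", "tc", "ch"


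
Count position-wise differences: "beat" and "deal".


Comparing character by character (same length = 4):
  Pos 0: 'b' vs 'd' !=
  Pos 1: 'e' vs 'e' =
  Pos 2: 'a' vs 'a' =
  Pos 3: 't' vs 'l' !=
Hamming distance = 2


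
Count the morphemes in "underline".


Word: "underline"
Morphemes: under- / line
Each morpheme carries meaning
= 2 morphemes


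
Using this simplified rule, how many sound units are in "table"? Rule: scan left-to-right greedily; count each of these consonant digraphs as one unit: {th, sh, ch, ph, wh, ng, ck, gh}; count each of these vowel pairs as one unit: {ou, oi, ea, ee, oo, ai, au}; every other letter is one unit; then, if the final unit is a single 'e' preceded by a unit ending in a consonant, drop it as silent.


Word: "table" (5 letters)
Left-to-right scan:
  1. 't' (letter)
  2. 'a' (letter)
  3. 'b' (letter)
  4. 'l' (letter)
  5. 'e' (letter)
Units from scan: 5
Final unit is 'e' after a consonant -> drop as silent (-1)
Sound units = 4 units


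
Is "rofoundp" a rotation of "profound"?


Word: "profound", Candidate: "rofoundp"
Method: check if candidate is substring of word+word
"profoundprofound" contains "rofoundp"? Yes
Is rotation = Yes


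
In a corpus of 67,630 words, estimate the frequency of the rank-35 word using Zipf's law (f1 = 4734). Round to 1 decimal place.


Zipf's law: f(r) = f(1) / r
f(1) = 4734
f(35) = 4734 / 35
= 135.3 occurrences


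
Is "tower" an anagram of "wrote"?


Word 1: "wrote" → sorted: eortw
Word 2: "tower" → sorted: eortw
Same letters? eortw == eortw
Anagram = Yes


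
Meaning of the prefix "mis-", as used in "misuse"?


Prefix: mis-
Example: misuse (mis- + use)
Meaning = wrongly


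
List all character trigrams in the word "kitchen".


Word: "kitchen" (length 7)
Number of trigrams = 7 - 3 + 1 = 5
  Position 0: "kit"
  Position 1: "itc"
  Position 2: "tch"
  Position 3: "che"
  Position 4: "hen"
Trigrams = "kit", "itc", "tch", "che", "hen"


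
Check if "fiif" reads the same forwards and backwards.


Word: "fiif"
Reversed: "fiif"
Forward == Backward? fiif == fiif
Palindrome = Yes


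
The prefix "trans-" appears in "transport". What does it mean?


Prefix: trans-
Example: transport (trans- + port)
Meaning = across


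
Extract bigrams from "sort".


Word: "sort" (length 4)
Number of bigrams = 4 - 2 + 1 = 3
  Position 0: "so"
  Position 1: "or"
  Position 2: "rt"
Bigrams = "so", "or", "rt"


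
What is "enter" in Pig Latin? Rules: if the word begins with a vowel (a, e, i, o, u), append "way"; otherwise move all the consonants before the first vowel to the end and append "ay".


Word: "enter"
Starts with vowel → add 'way'
Pig Latin = "enterway"


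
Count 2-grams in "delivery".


Word: "delivery" (length 8)
Number of 2-grams = length - 2 + 1 = 8 - 2 + 1
= 7


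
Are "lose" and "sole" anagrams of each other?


Word 1: "lose" → sorted: elos
Word 2: "sole" → sorted: elos
Same letters? elos == elos
Anagram = Yes


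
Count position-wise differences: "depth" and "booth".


Comparing character by character (same length = 5):
  Pos 0: 'd' vs 'b' !=
  Pos 1: 'e' vs 'o' !=
  Pos 2: 'p' vs 'o' !=
  Pos 3: 't' vs 't' =
  Pos 4: 'h' vs 'h' =
Hamming distance = 3


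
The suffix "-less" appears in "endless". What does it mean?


Suffix: -less
As in: endless -> end + -less
Meaning = without


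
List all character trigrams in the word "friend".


Word: "friend" (length 6)
Number of trigrams = 6 - 3 + 1 = 4
  Position 0: "fri"
  Position 1: "rie"
  Position 2: "ien"
  Position 3: "end"
Trigrams = "fri", "rie", "ien", "end"


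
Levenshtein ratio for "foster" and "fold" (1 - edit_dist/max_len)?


Word 1: "foster" (length 6)
Word 2: "fold" (length 4)
One optimal edit sequence:
  1. keep 'f'
  2. keep 'o'
  3. delete 's'  (+1)
  4. delete 't'  (+1)
  5. substitute 'e' -> 'l'  (+1)
  6. substitute 'r' -> 'd'  (+1)
Edit distance = 4
Max length = max(6, 4) = 6
Similarity = 1 - 4/6
= 0.3333


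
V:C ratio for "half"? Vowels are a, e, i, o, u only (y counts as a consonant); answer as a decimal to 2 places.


Word: "half"
Vowels (a,e,i,o,u): 1
Consonants: 3
Ratio = 1/3
= 0.33


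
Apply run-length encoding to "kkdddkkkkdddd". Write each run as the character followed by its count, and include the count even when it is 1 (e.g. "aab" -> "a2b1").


String: "kkdddkkkkdddd"
Scanning for consecutive runs:
  'k' x 2
  'd' x 3
  'k' x 4
  'd' x 4
RLE = "k2d3k4d4"


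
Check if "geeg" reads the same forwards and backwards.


Word: "geeg"
Reversed: "geeg"
Forward == Backward? geeg == geeg
Palindrome = Yes


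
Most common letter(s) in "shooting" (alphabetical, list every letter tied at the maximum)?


Word: "shooting"
Letter counts:
  'g': 1
  'h': 1
  'i': 1
  'n': 1
  'o': 2
  's': 1
  't': 1
Maximum count = 2
Most frequent = 'o' (2 times each)


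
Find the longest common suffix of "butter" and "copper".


Word 1: "butter"
Word 2: "copper"
Comparing from end:
  Pos -1: 'r' == 'r'
  Pos -2: 'e' == 'e'
  Pos -3: 't' != 'p' (stop)
LCS = "er" (length 2)


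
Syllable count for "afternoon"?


Word: "afternoon"
Syllable breakdown: af | ter | noon
Counting: 3 parts
= 3 syllables


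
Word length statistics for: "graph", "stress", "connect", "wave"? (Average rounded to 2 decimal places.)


Lengths: "graph"=5, "stress"=6, "connect"=7, "wave"=4
Sum = 22, Count = 4
Average = 22/4 = 5.50
= avg=5.50, min=4, max=7


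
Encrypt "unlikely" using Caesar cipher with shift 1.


Word: "unlikely"
Shift: 1
Each letter → (letter + shift) mod 26:
  'u' (20) + 1 = 21 → 'v'
  'n' (13) + 1 = 14 → 'o'
  'l' (11) + 1 = 12 → 'm'
  'i' (8) + 1 = 9 → 'j'
  'k' (10) + 1 = 11 → 'l'
  'e' (4) + 1 = 5 → 'f'
  'l' (11) + 1 = 12 → 'm'
  'y' (24) + 1 = 25 → 'z'
Result = "vomjlfmz"


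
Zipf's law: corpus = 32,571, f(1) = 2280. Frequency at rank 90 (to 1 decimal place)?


Zipf's law: f(r) = f(1) / r
f(1) = 2280
f(90) = 2280 / 90
= 25.3 occurrences


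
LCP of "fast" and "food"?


Word 1: "fast"
Word 2: "food"
Comparing from start:
  Pos 0: 'f' == 'f'
  Pos 1: 'a' != 'o' (stop)
LCP = "f" (length 1)


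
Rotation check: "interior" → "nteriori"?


Word: "interior", Candidate: "nteriori"
Method: check if candidate is substring of word+word
"interiorinterior" contains "nteriori"? Yes
Is rotation = Yes


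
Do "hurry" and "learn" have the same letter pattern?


Pattern of "hurry": [0, 1, 2, 2, 3]
Pattern of "learn": [0, 1, 2, 3, 4]
Patterns do not match
Same pattern = No


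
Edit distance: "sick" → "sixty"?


Word 1: "sick" (length 4)
Word 2: "sixty" (length 5)
One optimal edit sequence (insert/delete/substitute each cost 1):
  1. keep 's'
  2. keep 'i'
  3. insert 'x'  (+1)
  4. substitute 'c' -> 't'  (+1)
  5. substitute 'k' -> 'y'  (+1)
Total edit operations: 3
Edit distance = 3


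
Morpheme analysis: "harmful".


Word: "harmful"
Morphemes: harm / -ful
Each morpheme carries meaning
= 2 morphemes


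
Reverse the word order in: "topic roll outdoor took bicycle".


Original: "topic roll outdoor took bicycle"
Words (1..n): topic | roll | outdoor | took | bicycle
Reversed (n..1): bicycle | took | outdoor | roll | topic
Result = "bicycle took outdoor roll topic"


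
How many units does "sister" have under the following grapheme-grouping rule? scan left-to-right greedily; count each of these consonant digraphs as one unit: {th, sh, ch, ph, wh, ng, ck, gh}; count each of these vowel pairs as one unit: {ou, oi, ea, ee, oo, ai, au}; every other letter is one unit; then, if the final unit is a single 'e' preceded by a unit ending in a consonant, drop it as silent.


Word: "sister" (6 letters)
Left-to-right scan:
  1. 's' (letter)
  2. 'i' (letter)
  3. 's' (letter)
  4. 't' (letter)
  5. 'e' (letter)
  6. 'r' (letter)
Units from scan: 6
Sound units = 6 units


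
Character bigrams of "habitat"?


Word: "habitat" (length 7)
Number of bigrams = 7 - 2 + 1 = 6
  Position 0: "ha"
  Position 1: "ab"
  Position 2: "bi"
  Position 3: "it"
  Position 4: "ta"
  Position 5: "at"
Bigrams = "ha", "ab", "bi", "it", "ta", "at"


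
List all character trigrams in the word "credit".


Word: "credit" (length 6)
Number of trigrams = 6 - 3 + 1 = 4
  Position 0: "cre"
  Position 1: "red"
  Position 2: "edi"
  Position 3: "dit"
Trigrams = "cre", "red", "edi", "dit"


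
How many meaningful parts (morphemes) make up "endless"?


Word: "endless"
Morphemes: end / -less
Each morpheme carries meaning
= 2 morphemes


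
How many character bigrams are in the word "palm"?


Word: "palm" (length 4)
Number of 2-grams = length - 2 + 1 = 4 - 2 + 1
= 3


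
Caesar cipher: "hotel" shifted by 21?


Word: "hotel"
Shift: 21
Each letter → (letter + shift) mod 26:
  'h' (7) + 21 = 2 → 'c'
  'o' (14) + 21 = 9 → 'j'
  't' (19) + 21 = 14 → 'o'
  'e' (4) + 21 = 25 → 'z'
  'l' (11) + 21 = 6 → 'g'
Result = "cjozg"


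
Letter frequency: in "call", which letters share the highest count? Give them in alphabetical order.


Word: "call"
Letter counts:
  'a': 1
  'c': 1
  'l': 2
Maximum count = 2
Most frequent = 'l' (2 times each)


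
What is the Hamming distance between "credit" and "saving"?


Comparing character by character (same length = 6):
  Pos 0: 'c' vs 's' !=
  Pos 1: 'r' vs 'a' !=
  Pos 2: 'e' vs 'v' !=
  Pos 3: 'd' vs 'i' !=
  Pos 4: 'i' vs 'n' !=
  Pos 5: 't' vs 'g' !=
Hamming distance = 6


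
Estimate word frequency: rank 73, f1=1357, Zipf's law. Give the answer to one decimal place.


Zipf's law: f(r) = f(1) / r
f(1) = 1357
f(73) = 1357 / 73
= 18.6 occurrences


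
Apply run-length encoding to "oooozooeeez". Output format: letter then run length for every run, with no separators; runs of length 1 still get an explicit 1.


String: "oooozooeeez"
Scanning for consecutive runs:
  'o' x 4
  'z' x 1
  'o' x 2
  'e' x 3
  'z' x 1
RLE = "o4z1o2e3z1"


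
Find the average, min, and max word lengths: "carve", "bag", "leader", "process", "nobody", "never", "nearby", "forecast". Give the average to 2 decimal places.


Lengths: "carve"=5, "bag"=3, "leader"=6, "process"=7, "nobody"=6, "never"=5, "nearby"=6, "forecast"=8
Sum = 46, Count = 8
Average = 46/8 = 5.75
= avg=5.75, min=3, max=8


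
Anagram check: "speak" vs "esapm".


Word 1: "speak" → sorted: aekps
Word 2: "esapm" → sorted: aemps
Same letters? aekps != aemps
Anagram = No


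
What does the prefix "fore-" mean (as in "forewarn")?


Prefix: fore-
Example: forewarn (fore- + warn)
Meaning = before


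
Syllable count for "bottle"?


Word: "bottle"
Syllable breakdown: bot / tle
Counting: 2 parts
= 2 syllables


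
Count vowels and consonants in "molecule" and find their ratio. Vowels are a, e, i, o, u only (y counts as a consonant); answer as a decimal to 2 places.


Word: "molecule"
Vowels (a,e,i,o,u): 4
Consonants: 4
Ratio = 4/4
= 1.00


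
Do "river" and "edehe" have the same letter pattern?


Pattern of "river": [0, 1, 2, 3, 0]
Pattern of "edehe": [0, 1, 0, 2, 0]
Patterns do not match
Same pattern = No


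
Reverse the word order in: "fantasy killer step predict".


Original: "fantasy killer step predict"
Words (1..n): fantasy | killer | step | predict
Reversed (n..1): predict | step | killer | fantasy
Result = "predict step killer fantasy"


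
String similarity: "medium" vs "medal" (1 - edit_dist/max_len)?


Word 1: "medium" (length 6)
Word 2: "medal" (length 5)
One optimal edit sequence:
  1. keep 'm'
  2. keep 'e'
  3. keep 'd'
  4. delete 'i'  (+1)
  5. substitute 'u' -> 'a'  (+1)
  6. substitute 'm' -> 'l'  (+1)
Edit distance = 3
Max length = max(6, 5) = 6
Similarity = 1 - 3/6
= 0.5000


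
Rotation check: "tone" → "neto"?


Word: "tone", Candidate: "neto"
Method: check if candidate is substring of word+word
"tonetone" contains "neto"? Yes
Is rotation = Yes


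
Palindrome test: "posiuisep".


Word: "posiuisep"
Reversed: "pesiuisop"
Forward == Backward? posiuisep != pesiuisop
Palindrome = No


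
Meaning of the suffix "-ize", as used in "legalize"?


Suffix: -ize
Example: legalize = legal + -ize
Meaning = to make


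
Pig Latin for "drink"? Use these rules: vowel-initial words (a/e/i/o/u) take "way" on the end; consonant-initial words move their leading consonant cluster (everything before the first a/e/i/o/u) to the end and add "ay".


Word: "drink"
Starts with consonant(s) → move to end, add 'ay'
Consonant cluster: "dr"
Pig Latin = "inkdray"


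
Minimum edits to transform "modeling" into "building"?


Word 1: "modeling" (length 8)
Word 2: "building" (length 8)
One optimal edit sequence (insert/delete/substitute each cost 1):
  1. substitute 'm' -> 'b'  (+1)
  2. substitute 'o' -> 'u'  (+1)
  3. substitute 'd' -> 'i'  (+1)
  4. substitute 'e' -> 'l'  (+1)
  5. substitute 'l' -> 'd'  (+1)
  6. keep 'i'
  7. keep 'n'
  8. keep 'g'
Total edit operations: 5
Edit distance = 5


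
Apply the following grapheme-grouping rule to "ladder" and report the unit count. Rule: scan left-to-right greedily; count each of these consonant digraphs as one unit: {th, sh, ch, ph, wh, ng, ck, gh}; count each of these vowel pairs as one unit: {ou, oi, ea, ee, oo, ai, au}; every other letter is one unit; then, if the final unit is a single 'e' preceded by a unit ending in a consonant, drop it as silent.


Word: "ladder" (6 letters)
Left-to-right scan:
  (1) 'l' (letter)
  (2) 'a' (letter)
  (3) 'd' (letter)
  (4) 'd' (letter)
  (5) 'e' (letter)
  (6) 'r' (letter)
Units from scan: 6
Sound units = 6 units


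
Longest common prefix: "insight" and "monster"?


Word 1: "insight"
Word 2: "monster"
Comparing from start:
  Pos 0: 'i' != 'm' (stop)
LCP = "" (length 0)


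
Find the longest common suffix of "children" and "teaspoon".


Word 1: "children"
Word 2: "teaspoon"
Comparing from end:
  Pos -1: 'n' == 'n'
  Pos -2: 'e' != 'o' (stop)
LCS = "n" (length 1)


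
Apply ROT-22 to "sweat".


Word: "sweat"
Shift: 22
Each letter → (letter + shift) mod 26:
  's' (18) + 22 = 14 → 'o'
  'w' (22) + 22 = 18 → 's'
  'e' (4) + 22 = 0 → 'a'
  'a' (0) + 22 = 22 → 'w'
  't' (19) + 22 = 15 → 'p'
Result = "osawp"


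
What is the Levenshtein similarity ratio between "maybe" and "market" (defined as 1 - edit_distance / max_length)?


Word 1: "maybe" (length 5)
Word 2: "market" (length 6)
One optimal edit sequence:
  1. keep 'm'
  2. keep 'a'
  3. substitute 'y' -> 'r'  (+1)
  4. substitute 'b' -> 'k'  (+1)
  5. keep 'e'
  6. insert 't'  (+1)
Edit distance = 3
Max length = max(5, 6) = 6
Similarity = 1 - 3/6
= 0.5000


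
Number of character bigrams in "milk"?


Word: "milk" (length 4)
Number of 2-grams = length - 2 + 1 = 4 - 2 + 1
= 3


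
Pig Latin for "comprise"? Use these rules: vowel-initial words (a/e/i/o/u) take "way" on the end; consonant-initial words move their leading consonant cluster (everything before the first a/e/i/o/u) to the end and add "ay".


Word: "comprise"
Starts with consonant(s) → move to end, add 'ay'
Consonant cluster: "c"
Pig Latin = "omprisecay"


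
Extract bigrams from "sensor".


Word: "sensor" (length 6)
Number of bigrams = 6 - 2 + 1 = 5
  Position 0: "se"
  Position 1: "en"
  Position 2: "ns"
  Position 3: "so"
  Position 4: "or"
Bigrams = "se", "en", "ns", "so", "or"


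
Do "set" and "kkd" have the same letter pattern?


Pattern of "set": [0, 1, 2]
Pattern of "kkd": [0, 0, 1]
Patterns do not match
Same pattern = No


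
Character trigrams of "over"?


Word: "over" (length 4)
Number of trigrams = 4 - 3 + 1 = 2
  Position 0: "ove"
  Position 1: "ver"
Trigrams = "ove", "ver"


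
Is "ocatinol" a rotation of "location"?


Word: "location", Candidate: "ocatinol"
Method: check if candidate is substring of word+word
"locationlocation" contains "ocatinol"? No
Is rotation = No


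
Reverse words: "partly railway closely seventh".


Original: "partly railway closely seventh"
Words (1..n): partly | railway | closely | seventh
Reversed (n..1): seventh | closely | railway | partly
Result = "seventh closely railway partly"


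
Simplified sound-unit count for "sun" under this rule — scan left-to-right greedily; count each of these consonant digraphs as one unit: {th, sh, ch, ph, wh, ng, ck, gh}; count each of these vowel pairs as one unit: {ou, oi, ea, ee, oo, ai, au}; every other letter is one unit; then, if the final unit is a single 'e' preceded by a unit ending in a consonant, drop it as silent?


Word: "sun" (3 letters)
Left-to-right scan:
  [1] 's' (letter)
  [2] 'u' (letter)
  [3] 'n' (letter)
Units from scan: 3
Sound units = 3 units


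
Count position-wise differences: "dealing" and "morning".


Comparing character by character (same length = 7):
  Pos 0: 'd' vs 'm' !=
  Pos 1: 'e' vs 'o' !=
  Pos 2: 'a' vs 'r' !=
  Pos 3: 'l' vs 'n' !=
  Pos 4: 'i' vs 'i' =
  Pos 5: 'n' vs 'n' =
  Pos 6: 'g' vs 'g' =
Hamming distance = 4
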